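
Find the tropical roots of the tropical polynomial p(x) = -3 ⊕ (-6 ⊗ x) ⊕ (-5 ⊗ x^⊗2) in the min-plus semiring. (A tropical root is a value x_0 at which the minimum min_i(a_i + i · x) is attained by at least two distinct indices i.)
Roots: {-1, 3}

Each tropical root is a break point of the lower envelope of the lines y = a_i + i · x (there are 3 lines, with slopes 0, 1, ..., 2). Only the lines that attain the minimum somewhere contribute to roots; other lines are dominated. Here the surviving (envelope) indices are i = 2, i = 1, i = 0.
Intersections between consecutive envelope lines give the roots: for adjacent envelope indices i < j the intersection is x = (a_i − a_j) / (j − i). Reading off the sorted break points: {-1, 3}.
Verification: at each break x_0, at least two indices attain the minimum of min_i(a_i + i · x_0).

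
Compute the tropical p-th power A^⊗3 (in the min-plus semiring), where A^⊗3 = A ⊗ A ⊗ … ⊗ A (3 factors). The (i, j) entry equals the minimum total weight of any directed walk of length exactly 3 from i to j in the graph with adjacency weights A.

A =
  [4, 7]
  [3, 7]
A^⊗3 =
  [12, 15]
  [11, 14]

Each entry (A^⊗3)_ij equals the minimum over all length-3 walks i = v_0 → v_1 → … → v_3 = j of Σ_t A[v_t][v_{t+1}]. For example, for (i, j) = (0, 1) we minimise over 4 possible intermediate vertex sequences; the minimum is 15, attained along the walk 0 → 0 → 0 → 1.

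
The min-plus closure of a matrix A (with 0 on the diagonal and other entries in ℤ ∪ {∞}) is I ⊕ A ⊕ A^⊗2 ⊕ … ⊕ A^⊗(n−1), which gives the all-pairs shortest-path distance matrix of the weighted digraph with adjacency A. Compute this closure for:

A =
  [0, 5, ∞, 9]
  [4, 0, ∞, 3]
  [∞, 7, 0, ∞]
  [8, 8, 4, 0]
Closure =
  [0, 5, 12, 8]
  [4, 0, 7, 3]
  [11, 7, 0, 10]
  [8, 8, 4, 0]

This is the Floyd-Warshall all-pairs shortest-path computation. For each intermediate vertex k = 0, 1, …, 3, update dist[i][j] ← min(dist[i][j], dist[i][k] + dist[k][j]). The final matrix gives, for each (i, j), the minimum total weight of any directed path from i to j (possibly empty when i = j).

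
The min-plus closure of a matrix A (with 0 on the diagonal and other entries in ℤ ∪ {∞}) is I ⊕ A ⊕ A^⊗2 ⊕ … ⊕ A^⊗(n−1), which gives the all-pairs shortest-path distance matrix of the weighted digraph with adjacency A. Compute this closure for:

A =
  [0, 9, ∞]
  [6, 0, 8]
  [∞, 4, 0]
Closure =
  [0, 9, 17]
  [6, 0, 8]
  [10, 4, 0]

This is the Floyd-Warshall all-pairs shortest-path computation. For each intermediate vertex k = 0, 1, …, 2, update dist[i][j] ← min(dist[i][j], dist[i][k] + dist[k][j]). The final matrix gives, for each (i, j), the minimum total weight of any directed path from i to j (possibly empty when i = j).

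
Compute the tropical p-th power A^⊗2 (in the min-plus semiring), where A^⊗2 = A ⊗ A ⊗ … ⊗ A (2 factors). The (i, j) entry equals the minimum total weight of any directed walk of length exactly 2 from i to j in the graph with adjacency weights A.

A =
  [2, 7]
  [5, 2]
A^⊗2 =
  [4, 9]
  [7, 4]

Each entry (A^⊗2)_ij equals the minimum over all length-2 walks i = v_0 → v_1 → … → v_2 = j of Σ_t A[v_t][v_{t+1}]. For example, for (i, j) = (0, 1) we minimise over 2 possible intermediate vertex sequences; the minimum is 9, attained along the walk 0 → 0 → 1.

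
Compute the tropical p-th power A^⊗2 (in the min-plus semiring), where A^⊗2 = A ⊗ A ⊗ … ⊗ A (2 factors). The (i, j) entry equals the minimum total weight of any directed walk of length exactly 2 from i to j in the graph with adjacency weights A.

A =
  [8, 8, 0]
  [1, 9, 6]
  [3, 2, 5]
A^⊗2 =
  [3, 2, 5]
  [9, 8, 1]
  [3, 7, 3]

Each entry (A^⊗2)_ij equals the minimum over all length-2 walks i = v_0 → v_1 → … → v_2 = j of Σ_t A[v_t][v_{t+1}]. For example, for (i, j) = (0, 2) we minimise over 3 possible intermediate vertex sequences; the minimum is 5, attained along the walk 0 → 2 → 2.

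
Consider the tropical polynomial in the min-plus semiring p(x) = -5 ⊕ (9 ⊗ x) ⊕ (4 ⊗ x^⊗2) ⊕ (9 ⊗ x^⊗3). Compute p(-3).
p(-3) = -5

A tropical monomial a ⊗ x^⊗i evaluates to a + i · x. Evaluating each term at x = -3:
  Term 0 contributes -5 + 0 · -3 = -5
  Term 1 contributes 9 + 1 · -3 = 6
  Term 2 contributes 4 + 2 · -3 = -2
  Term 3 contributes 9 + 3 · -3 = 0
p(-3) = ⊕ of these = min[-5, 6, -2, 0] = -5.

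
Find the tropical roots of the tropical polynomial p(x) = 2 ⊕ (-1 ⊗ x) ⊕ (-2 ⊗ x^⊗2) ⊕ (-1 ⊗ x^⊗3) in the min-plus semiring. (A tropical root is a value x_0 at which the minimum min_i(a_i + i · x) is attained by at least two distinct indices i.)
Roots: {-1, 1, 3}

Each tropical root is a break point of the lower envelope of the lines y = a_i + i · x (there are 4 lines, with slopes 0, 1, ..., 3). Only the lines that attain the minimum somewhere contribute to roots; other lines are dominated. Here the surviving (envelope) indices are i = 3, i = 2, i = 1, i = 0.
Intersections between consecutive envelope lines give the roots: for adjacent envelope indices i < j the intersection is x = (a_i − a_j) / (j − i). Reading off the sorted break points: {-1, 1, 3}.
Verification: at each break x_0, at least two indices attain the minimum of min_i(a_i + i · x_0).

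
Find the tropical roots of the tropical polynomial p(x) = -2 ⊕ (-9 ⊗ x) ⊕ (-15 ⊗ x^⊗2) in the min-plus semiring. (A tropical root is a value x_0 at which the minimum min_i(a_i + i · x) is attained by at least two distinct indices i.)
Roots: {6, 7}

Each tropical root is a break point of the lower envelope of the lines y = a_i + i · x (there are 3 lines, with slopes 0, 1, ..., 2). Only the lines that attain the minimum somewhere contribute to roots; other lines are dominated. Here the surviving (envelope) indices are i = 2, i = 1, i = 0.
Intersections between consecutive envelope lines give the roots: for adjacent envelope indices i < j the intersection is x = (a_i − a_j) / (j − i). Reading off the sorted break points: {6, 7}.
Verification: at each break x_0, at least two indices attain the minimum of min_i(a_i + i · x_0).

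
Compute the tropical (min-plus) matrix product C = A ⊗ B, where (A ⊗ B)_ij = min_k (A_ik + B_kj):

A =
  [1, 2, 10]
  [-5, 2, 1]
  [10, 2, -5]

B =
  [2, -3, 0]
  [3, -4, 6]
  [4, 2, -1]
A ⊗ B =
  [3, -2, 1]
  [-3, -8, -5]
  [-1, -3, -6]

Apply the min-plus product entry-by-entry:
  C[0][0] = min over k of (A[0][0] + B[0][0] = 1 + 2 = 3, A[0][1] + B[1][0] = 2 + 3 = 5, A[0][2] + B[2][0] = 10 + 4 = 14) = 3 (attained at k = 0)
  C[0][1] = min over k of (A[0][0] + B[0][1] = 1 + -3 = -2, A[0][1] + B[1][1] = 2 + -4 = -2, A[0][2] + B[2][1] = 10 + 2 = 12) = -2 (attained at k = 0)
  C[0][2] = min over k of (A[0][0] + B[0][2] = 1 + 0 = 1, A[0][1] + B[1][2] = 2 + 6 = 8, A[0][2] + B[2][2] = 10 + -1 = 9) = 1 (attained at k = 0)
  C[1][0] = min over k of (A[1][0] + B[0][0] = -5 + 2 = -3, A[1][1] + B[1][0] = 2 + 3 = 5, A[1][2] + B[2][0] = 1 + 4 = 5) = -3 (attained at k = 0)
  C[1][1] = min over k of (A[1][0] + B[0][1] = -5 + -3 = -8, A[1][1] + B[1][1] = 2 + -4 = -2, A[1][2] + B[2][1] = 1 + 2 = 3) = -8 (attained at k = 0)
  C[1][2] = min over k of (A[1][0] + B[0][2] = -5 + 0 = -5, A[1][1] + B[1][2] = 2 + 6 = 8, A[1][2] + B[2][2] = 1 + -1 = 0) = -5 (attained at k = 0)
  C[2][0] = min over k of (A[2][0] + B[0][0] = 10 + 2 = 12, A[2][1] + B[1][0] = 2 + 3 = 5, A[2][2] + B[2][0] = -5 + 4 = -1) = -1 (attained at k = 2)
  C[2][1] = min over k of (A[2][0] + B[0][1] = 10 + -3 = 7, A[2][1] + B[1][1] = 2 + -4 = -2, A[2][2] + B[2][1] = -5 + 2 = -3) = -3 (attained at k = 2)
  C[2][2] = min over k of (A[2][0] + B[0][2] = 10 + 0 = 10, A[2][1] + B[1][2] = 2 + 6 = 8, A[2][2] + B[2][2] = -5 + -1 = -6) = -6 (attained at k = 2)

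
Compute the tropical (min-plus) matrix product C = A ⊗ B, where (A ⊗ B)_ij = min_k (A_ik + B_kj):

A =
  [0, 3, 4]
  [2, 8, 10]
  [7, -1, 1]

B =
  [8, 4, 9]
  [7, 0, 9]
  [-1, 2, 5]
A ⊗ B =
  [3, 3, 9]
  [9, 6, 11]
  [0, -1, 6]

Apply the min-plus product entry-by-entry:
  C[0][0] = min over k of (A[0][0] + B[0][0] = 0 + 8 = 8, A[0][1] + B[1][0] = 3 + 7 = 10, A[0][2] + B[2][0] = 4 + -1 = 3) = 3 (attained at k = 2)
  C[0][1] = min over k of (A[0][0] + B[0][1] = 0 + 4 = 4, A[0][1] + B[1][1] = 3 + 0 = 3, A[0][2] + B[2][1] = 4 + 2 = 6) = 3 (attained at k = 1)
  C[0][2] = min over k of (A[0][0] + B[0][2] = 0 + 9 = 9, A[0][1] + B[1][2] = 3 + 9 = 12, A[0][2] + B[2][2] = 4 + 5 = 9) = 9 (attained at k = 0)
  C[1][0] = min over k of (A[1][0] + B[0][0] = 2 + 8 = 10, A[1][1] + B[1][0] = 8 + 7 = 15, A[1][2] + B[2][0] = 10 + -1 = 9) = 9 (attained at k = 2)
  C[1][1] = min over k of (A[1][0] + B[0][1] = 2 + 4 = 6, A[1][1] + B[1][1] = 8 + 0 = 8, A[1][2] + B[2][1] = 10 + 2 = 12) = 6 (attained at k = 0)
  C[1][2] = min over k of (A[1][0] + B[0][2] = 2 + 9 = 11, A[1][1] + B[1][2] = 8 + 9 = 17, A[1][2] + B[2][2] = 10 + 5 = 15) = 11 (attained at k = 0)
  C[2][0] = min over k of (A[2][0] + B[0][0] = 7 + 8 = 15, A[2][1] + B[1][0] = -1 + 7 = 6, A[2][2] + B[2][0] = 1 + -1 = 0) = 0 (attained at k = 2)
  C[2][1] = min over k of (A[2][0] + B[0][1] = 7 + 4 = 11, A[2][1] + B[1][1] = -1 + 0 = -1, A[2][2] + B[2][1] = 1 + 2 = 3) = -1 (attained at k = 1)
  C[2][2] = min over k of (A[2][0] + B[0][2] = 7 + 9 = 16, A[2][1] + B[1][2] = -1 + 9 = 8, A[2][2] + B[2][2] = 1 + 5 = 6) = 6 (attained at k = 2)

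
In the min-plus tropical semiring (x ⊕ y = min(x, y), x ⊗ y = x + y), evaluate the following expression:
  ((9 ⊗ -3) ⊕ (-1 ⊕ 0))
((9 ⊗ -3) ⊕ (-1 ⊕ 0)) = -1

Expand innermost to outermost. Recall ⊕ takes the minimum of its arguments and ⊗ takes their sum. Working out the expression ((9 ⊗ -3) ⊕ (-1 ⊕ 0)) gives -1.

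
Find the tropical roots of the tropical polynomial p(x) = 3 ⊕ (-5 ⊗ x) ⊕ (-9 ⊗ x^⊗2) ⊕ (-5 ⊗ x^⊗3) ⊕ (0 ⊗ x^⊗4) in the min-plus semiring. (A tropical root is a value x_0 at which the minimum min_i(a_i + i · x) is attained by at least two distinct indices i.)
Roots: {-5, -4, 4, 8}

Each tropical root is a break point of the lower envelope of the lines y = a_i + i · x (there are 5 lines, with slopes 0, 1, ..., 4). Only the lines that attain the minimum somewhere contribute to roots; other lines are dominated. Here the surviving (envelope) indices are i = 4, i = 3, i = 2, i = 1, i = 0.
Intersections between consecutive envelope lines give the roots: for adjacent envelope indices i < j the intersection is x = (a_i − a_j) / (j − i). Reading off the sorted break points: {-5, -4, 4, 8}.
Verification: at each break x_0, at least two indices attain the minimum of min_i(a_i + i · x_0).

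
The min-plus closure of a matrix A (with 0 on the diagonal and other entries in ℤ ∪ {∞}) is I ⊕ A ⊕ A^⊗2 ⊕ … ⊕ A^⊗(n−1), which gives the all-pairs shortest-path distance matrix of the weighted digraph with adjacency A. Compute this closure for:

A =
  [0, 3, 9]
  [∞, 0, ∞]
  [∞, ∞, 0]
Closure =
  [0, 3, 9]
  [∞, 0, ∞]
  [∞, ∞, 0]

This is the Floyd-Warshall all-pairs shortest-path computation. For each intermediate vertex k = 0, 1, …, 2, update dist[i][j] ← min(dist[i][j], dist[i][k] + dist[k][j]). The final matrix gives, for each (i, j), the minimum total weight of any directed path from i to j (possibly empty when i = j).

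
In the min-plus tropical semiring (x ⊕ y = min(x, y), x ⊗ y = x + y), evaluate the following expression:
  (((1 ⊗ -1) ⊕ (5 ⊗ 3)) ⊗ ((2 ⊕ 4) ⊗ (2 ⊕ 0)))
(((1 ⊗ -1) ⊕ (5 ⊗ 3)) ⊗ ((2 ⊕ 4) ⊗ (2 ⊕ 0))) = 2

Expand innermost to outermost. Recall ⊕ takes the minimum of its arguments and ⊗ takes their sum. Working out the expression (((1 ⊗ -1) ⊕ (5 ⊗ 3)) ⊗ ((2 ⊕ 4) ⊗ (2 ⊕ 0))) gives 2.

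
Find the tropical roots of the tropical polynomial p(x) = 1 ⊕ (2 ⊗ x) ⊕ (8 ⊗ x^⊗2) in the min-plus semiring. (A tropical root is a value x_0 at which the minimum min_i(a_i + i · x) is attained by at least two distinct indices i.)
Roots: {-6, -1}

Each tropical root is a break point of the lower envelope of the lines y = a_i + i · x (there are 3 lines, with slopes 0, 1, ..., 2). Only the lines that attain the minimum somewhere contribute to roots; other lines are dominated. Here the surviving (envelope) indices are i = 2, i = 1, i = 0.
Intersections between consecutive envelope lines give the roots: for adjacent envelope indices i < j the intersection is x = (a_i − a_j) / (j − i). Reading off the sorted break points: {-6, -1}.
Verification: at each break x_0, at least two indices attain the minimum of min_i(a_i + i · x_0).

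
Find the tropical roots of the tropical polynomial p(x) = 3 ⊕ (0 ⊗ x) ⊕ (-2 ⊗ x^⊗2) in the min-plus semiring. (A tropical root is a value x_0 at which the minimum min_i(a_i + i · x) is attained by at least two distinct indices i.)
Roots: {2, 3}

Each tropical root is a break point of the lower envelope of the lines y = a_i + i · x (there are 3 lines, with slopes 0, 1, ..., 2). Only the lines that attain the minimum somewhere contribute to roots; other lines are dominated. Here the surviving (envelope) indices are i = 2, i = 1, i = 0.
Intersections between consecutive envelope lines give the roots: for adjacent envelope indices i < j the intersection is x = (a_i − a_j) / (j − i). Reading off the sorted break points: {2, 3}.
Verification: at each break x_0, at least two indices attain the minimum of min_i(a_i + i · x_0).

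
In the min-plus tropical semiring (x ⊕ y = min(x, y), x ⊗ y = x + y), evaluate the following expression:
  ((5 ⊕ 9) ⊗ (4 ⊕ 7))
((5 ⊕ 9) ⊗ (4 ⊕ 7)) = 9

Expand innermost to outermost. Recall ⊕ takes the minimum of its arguments and ⊗ takes their sum. Working out the expression ((5 ⊕ 9) ⊗ (4 ⊕ 7)) gives 9.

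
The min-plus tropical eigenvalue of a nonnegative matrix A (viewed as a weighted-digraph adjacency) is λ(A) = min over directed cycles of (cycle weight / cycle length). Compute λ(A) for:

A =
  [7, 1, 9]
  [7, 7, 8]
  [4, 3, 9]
λ(A) = 4

Enumerate directed cycles and compute their means (weight / length). Sample:
  cycle 0 → 0: weight = 7, length = 1, mean = 7/1 ≈ 7.000
  cycle 1 → 1: weight = 7, length = 1, mean = 7/1 ≈ 7.000
  cycle 2 → 2: weight = 9, length = 1, mean = 9/1 ≈ 9.000
  cycle 0 → 1 → 0: weight = 8, length = 2, mean = 8/2 ≈ 4.000
  cycle 0 → 2 → 0: weight = 13, length = 2, mean = 13/2 ≈ 6.500
  cycle 1 → 0 → 1: weight = 8, length = 2, mean = 8/2 ≈ 4.000
Minimum mean = 4.000, attained e.g. along the cycle 0 → 1 → 0 with weight 8 and length 2. So λ(A) = 8/2 = 4.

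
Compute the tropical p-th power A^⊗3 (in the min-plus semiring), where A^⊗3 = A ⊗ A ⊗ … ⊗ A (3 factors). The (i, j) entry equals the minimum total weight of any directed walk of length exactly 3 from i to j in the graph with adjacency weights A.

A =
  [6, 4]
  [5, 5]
A^⊗3 =
  [14, 13]
  [14, 14]

Each entry (A^⊗3)_ij equals the minimum over all length-3 walks i = v_0 → v_1 → … → v_3 = j of Σ_t A[v_t][v_{t+1}]. For example, for (i, j) = (0, 1) we minimise over 4 possible intermediate vertex sequences; the minimum is 13, attained along the walk 0 → 1 → 0 → 1.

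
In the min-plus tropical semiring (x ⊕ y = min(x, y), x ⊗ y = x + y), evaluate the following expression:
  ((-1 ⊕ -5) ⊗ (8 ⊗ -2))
((-1 ⊕ -5) ⊗ (8 ⊗ -2)) = 1

Expand innermost to outermost. Recall ⊕ takes the minimum of its arguments and ⊗ takes their sum. Working out the expression ((-1 ⊕ -5) ⊗ (8 ⊗ -2)) gives 1.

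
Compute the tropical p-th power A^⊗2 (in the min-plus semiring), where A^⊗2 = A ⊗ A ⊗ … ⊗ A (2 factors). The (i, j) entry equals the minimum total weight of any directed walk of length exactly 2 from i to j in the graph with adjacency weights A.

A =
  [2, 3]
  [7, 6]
A^⊗2 =
  [4, 5]
  [9, 10]

Each entry (A^⊗2)_ij equals the minimum over all length-2 walks i = v_0 → v_1 → … → v_2 = j of Σ_t A[v_t][v_{t+1}]. For example, for (i, j) = (0, 1) we minimise over 2 possible intermediate vertex sequences; the minimum is 5, attained along the walk 0 → 0 → 1.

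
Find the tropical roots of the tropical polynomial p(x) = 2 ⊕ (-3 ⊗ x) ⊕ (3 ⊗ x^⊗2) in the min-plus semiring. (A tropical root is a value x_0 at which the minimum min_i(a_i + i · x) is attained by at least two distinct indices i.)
Roots: {-6, 5}

Each tropical root is a break point of the lower envelope of the lines y = a_i + i · x (there are 3 lines, with slopes 0, 1, ..., 2). Only the lines that attain the minimum somewhere contribute to roots; other lines are dominated. Here the surviving (envelope) indices are i = 2, i = 1, i = 0.
Intersections between consecutive envelope lines give the roots: for adjacent envelope indices i < j the intersection is x = (a_i − a_j) / (j − i). Reading off the sorted break points: {-6, 5}.
Verification: at each break x_0, at least two indices attain the minimum of min_i(a_i + i · x_0).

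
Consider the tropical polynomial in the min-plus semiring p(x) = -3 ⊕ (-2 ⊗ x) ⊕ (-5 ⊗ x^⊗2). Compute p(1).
p(1) = -3

A tropical monomial a ⊗ x^⊗i evaluates to a + i · x. Evaluating each term at x = 1:
  Term 0 contributes -3 + 0 · 1 = -3
  Term 1 contributes -2 + 1 · 1 = -1
  Term 2 contributes -5 + 2 · 1 = -3
p(1) = ⊕ of these = min[-3, -1, -3] = -3.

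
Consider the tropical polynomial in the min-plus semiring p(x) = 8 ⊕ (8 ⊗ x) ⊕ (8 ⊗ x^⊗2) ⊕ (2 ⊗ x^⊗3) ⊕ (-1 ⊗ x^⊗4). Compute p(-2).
p(-2) = -9

A tropical monomial a ⊗ x^⊗i evaluates to a + i · x. Evaluating each term at x = -2:
  Term 0 contributes 8 + 0 · -2 = 8
  Term 1 contributes 8 + 1 · -2 = 6
  Term 2 contributes 8 + 2 · -2 = 4
  Term 3 contributes 2 + 3 · -2 = -4
  Term 4 contributes -1 + 4 · -2 = -9
p(-2) = ⊕ of these = min[8, 6, 4, -4, -9] = -9.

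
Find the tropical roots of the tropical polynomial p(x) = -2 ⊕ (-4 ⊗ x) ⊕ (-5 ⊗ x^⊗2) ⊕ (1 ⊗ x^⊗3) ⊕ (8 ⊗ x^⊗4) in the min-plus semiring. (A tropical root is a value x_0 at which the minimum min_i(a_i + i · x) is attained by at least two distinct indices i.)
Roots: {-7, -6, 1, 2}

Each tropical root is a break point of the lower envelope of the lines y = a_i + i · x (there are 5 lines, with slopes 0, 1, ..., 4). Only the lines that attain the minimum somewhere contribute to roots; other lines are dominated. Here the surviving (envelope) indices are i = 4, i = 3, i = 2, i = 1, i = 0.
Intersections between consecutive envelope lines give the roots: for adjacent envelope indices i < j the intersection is x = (a_i − a_j) / (j − i). Reading off the sorted break points: {-7, -6, 1, 2}.
Verification: at each break x_0, at least two indices attain the minimum of min_i(a_i + i · x_0).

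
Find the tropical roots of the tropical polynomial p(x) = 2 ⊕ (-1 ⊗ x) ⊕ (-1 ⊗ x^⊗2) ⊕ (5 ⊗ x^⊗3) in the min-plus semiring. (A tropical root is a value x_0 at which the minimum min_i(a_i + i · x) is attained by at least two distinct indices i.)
Roots: {-6, 0, 3}

Each tropical root is a break point of the lower envelope of the lines y = a_i + i · x (there are 4 lines, with slopes 0, 1, ..., 3). Only the lines that attain the minimum somewhere contribute to roots; other lines are dominated. Here the surviving (envelope) indices are i = 3, i = 2, i = 1, i = 0.
Intersections between consecutive envelope lines give the roots: for adjacent envelope indices i < j the intersection is x = (a_i − a_j) / (j − i). Reading off the sorted break points: {-6, 0, 3}.
Verification: at each break x_0, at least two indices attain the minimum of min_i(a_i + i · x_0).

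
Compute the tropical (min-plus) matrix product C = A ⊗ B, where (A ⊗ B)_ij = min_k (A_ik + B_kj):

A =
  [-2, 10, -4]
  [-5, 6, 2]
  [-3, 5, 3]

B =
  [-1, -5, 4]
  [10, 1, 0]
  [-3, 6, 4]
A ⊗ B =
  [-7, -7, 0]
  [-6, -10, -1]
  [-4, -8, 1]

Apply the min-plus product entry-by-entry:
  C[0][0] = min over k of (A[0][0] + B[0][0] = -2 + -1 = -3, A[0][1] + B[1][0] = 10 + 10 = 20, A[0][2] + B[2][0] = -4 + -3 = -7) = -7 (attained at k = 2)
  C[0][1] = min over k of (A[0][0] + B[0][1] = -2 + -5 = -7, A[0][1] + B[1][1] = 10 + 1 = 11, A[0][2] + B[2][1] = -4 + 6 = 2) = -7 (attained at k = 0)
  C[0][2] = min over k of (A[0][0] + B[0][2] = -2 + 4 = 2, A[0][1] + B[1][2] = 10 + 0 = 10, A[0][2] + B[2][2] = -4 + 4 = 0) = 0 (attained at k = 2)
  C[1][0] = min over k of (A[1][0] + B[0][0] = -5 + -1 = -6, A[1][1] + B[1][0] = 6 + 10 = 16, A[1][2] + B[2][0] = 2 + -3 = -1) = -6 (attained at k = 0)
  C[1][1] = min over k of (A[1][0] + B[0][1] = -5 + -5 = -10, A[1][1] + B[1][1] = 6 + 1 = 7, A[1][2] + B[2][1] = 2 + 6 = 8) = -10 (attained at k = 0)
  C[1][2] = min over k of (A[1][0] + B[0][2] = -5 + 4 = -1, A[1][1] + B[1][2] = 6 + 0 = 6, A[1][2] + B[2][2] = 2 + 4 = 6) = -1 (attained at k = 0)
  C[2][0] = min over k of (A[2][0] + B[0][0] = -3 + -1 = -4, A[2][1] + B[1][0] = 5 + 10 = 15, A[2][2] + B[2][0] = 3 + -3 = 0) = -4 (attained at k = 0)
  C[2][1] = min over k of (A[2][0] + B[0][1] = -3 + -5 = -8, A[2][1] + B[1][1] = 5 + 1 = 6, A[2][2] + B[2][1] = 3 + 6 = 9) = -8 (attained at k = 0)
  C[2][2] = min over k of (A[2][0] + B[0][2] = -3 + 4 = 1, A[2][1] + B[1][2] = 5 + 0 = 5, A[2][2] + B[2][2] = 3 + 4 = 7) = 1 (attained at k = 0)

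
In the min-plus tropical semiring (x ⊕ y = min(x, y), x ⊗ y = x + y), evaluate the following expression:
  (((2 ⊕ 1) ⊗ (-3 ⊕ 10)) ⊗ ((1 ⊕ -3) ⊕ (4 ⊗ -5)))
(((2 ⊕ 1) ⊗ (-3 ⊕ 10)) ⊗ ((1 ⊕ -3) ⊕ (4 ⊗ -5))) = -5

Expand innermost to outermost. Recall ⊕ takes the minimum of its arguments and ⊗ takes their sum. Working out the expression (((2 ⊕ 1) ⊗ (-3 ⊕ 10)) ⊗ ((1 ⊕ -3) ⊕ (4 ⊗ -5))) gives -5.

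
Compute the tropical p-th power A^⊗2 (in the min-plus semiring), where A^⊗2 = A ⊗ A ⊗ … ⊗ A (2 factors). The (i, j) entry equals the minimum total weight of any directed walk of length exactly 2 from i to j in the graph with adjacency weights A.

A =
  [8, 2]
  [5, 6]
A^⊗2 =
  [7, 8]
  [11, 7]

Each entry (A^⊗2)_ij equals the minimum over all length-2 walks i = v_0 → v_1 → … → v_2 = j of Σ_t A[v_t][v_{t+1}]. For example, for (i, j) = (0, 1) we minimise over 2 possible intermediate vertex sequences; the minimum is 8, attained along the walk 0 → 1 → 1.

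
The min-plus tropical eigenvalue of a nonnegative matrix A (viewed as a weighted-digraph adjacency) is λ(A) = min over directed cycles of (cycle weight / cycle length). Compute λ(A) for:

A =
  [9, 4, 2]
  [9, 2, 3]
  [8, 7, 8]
λ(A) = 2

Enumerate directed cycles and compute their means (weight / length). Sample:
  cycle 0 → 0: weight = 9, length = 1, mean = 9/1 ≈ 9.000
  cycle 1 → 1: weight = 2, length = 1, mean = 2/1 ≈ 2.000
  cycle 2 → 2: weight = 8, length = 1, mean = 8/1 ≈ 8.000
  cycle 0 → 1 → 0: weight = 13, length = 2, mean = 13/2 ≈ 6.500
  cycle 0 → 2 → 0: weight = 10, length = 2, mean = 10/2 ≈ 5.000
  cycle 1 → 0 → 1: weight = 13, length = 2, mean = 13/2 ≈ 6.500
Minimum mean = 2.000, attained e.g. along the cycle 1 → 1 with weight 2 and length 1. So λ(A) = 2/1 = 2.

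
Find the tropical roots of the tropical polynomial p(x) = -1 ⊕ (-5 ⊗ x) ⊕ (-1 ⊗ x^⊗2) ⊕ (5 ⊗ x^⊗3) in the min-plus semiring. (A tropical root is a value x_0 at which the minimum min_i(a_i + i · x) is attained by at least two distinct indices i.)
Roots: {-6, -4, 4}

Each tropical root is a break point of the lower envelope of the lines y = a_i + i · x (there are 4 lines, with slopes 0, 1, ..., 3). Only the lines that attain the minimum somewhere contribute to roots; other lines are dominated. Here the surviving (envelope) indices are i = 3, i = 2, i = 1, i = 0.
Intersections between consecutive envelope lines give the roots: for adjacent envelope indices i < j the intersection is x = (a_i − a_j) / (j − i). Reading off the sorted break points: {-6, -4, 4}.
Verification: at each break x_0, at least two indices attain the minimum of min_i(a_i + i · x_0).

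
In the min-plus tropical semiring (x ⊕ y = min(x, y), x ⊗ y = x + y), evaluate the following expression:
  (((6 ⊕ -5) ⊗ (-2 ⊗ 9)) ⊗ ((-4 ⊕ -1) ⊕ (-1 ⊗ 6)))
(((6 ⊕ -5) ⊗ (-2 ⊗ 9)) ⊗ ((-4 ⊕ -1) ⊕ (-1 ⊗ 6))) = -2

Expand innermost to outermost. Recall ⊕ takes the minimum of its arguments and ⊗ takes their sum. Working out the expression (((6 ⊕ -5) ⊗ (-2 ⊗ 9)) ⊗ ((-4 ⊕ -1) ⊕ (-1 ⊗ 6))) gives -2.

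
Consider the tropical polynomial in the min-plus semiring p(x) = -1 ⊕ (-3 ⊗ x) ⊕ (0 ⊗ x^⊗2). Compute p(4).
p(4) = -1

A tropical monomial a ⊗ x^⊗i evaluates to a + i · x. Evaluating each term at x = 4:
  Term 0 contributes -1 + 0 · 4 = -1
  Term 1 contributes -3 + 1 · 4 = 1
  Term 2 contributes 0 + 2 · 4 = 8
p(4) = ⊕ of these = min[-1, 1, 8] = -1.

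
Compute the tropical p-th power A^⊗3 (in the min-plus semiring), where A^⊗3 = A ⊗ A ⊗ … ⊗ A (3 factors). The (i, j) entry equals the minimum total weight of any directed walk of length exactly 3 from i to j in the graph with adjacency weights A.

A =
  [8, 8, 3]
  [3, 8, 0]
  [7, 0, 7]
A^⊗3 =
  [6, 8, 3]
  [3, 6, 0]
  [7, 0, 6]

Each entry (A^⊗3)_ij equals the minimum over all length-3 walks i = v_0 → v_1 → … → v_3 = j of Σ_t A[v_t][v_{t+1}]. For example, for (i, j) = (0, 2) we minimise over 9 possible intermediate vertex sequences; the minimum is 3, attained along the walk 0 → 2 → 1 → 2.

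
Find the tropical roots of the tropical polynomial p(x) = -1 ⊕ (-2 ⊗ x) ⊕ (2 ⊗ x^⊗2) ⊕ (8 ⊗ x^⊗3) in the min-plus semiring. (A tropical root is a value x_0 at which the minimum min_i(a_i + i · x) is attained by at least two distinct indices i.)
Roots: {-6, -4, 1}

Each tropical root is a break point of the lower envelope of the lines y = a_i + i · x (there are 4 lines, with slopes 0, 1, ..., 3). Only the lines that attain the minimum somewhere contribute to roots; other lines are dominated. Here the surviving (envelope) indices are i = 3, i = 2, i = 1, i = 0.
Intersections between consecutive envelope lines give the roots: for adjacent envelope indices i < j the intersection is x = (a_i − a_j) / (j − i). Reading off the sorted break points: {-6, -4, 1}.
Verification: at each break x_0, at least two indices attain the minimum of min_i(a_i + i · x_0).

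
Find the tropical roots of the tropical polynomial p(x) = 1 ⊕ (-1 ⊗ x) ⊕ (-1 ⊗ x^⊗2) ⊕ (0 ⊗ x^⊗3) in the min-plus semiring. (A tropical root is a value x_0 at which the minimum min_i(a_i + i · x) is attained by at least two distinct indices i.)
Roots: {-1, 0, 2}

Each tropical root is a break point of the lower envelope of the lines y = a_i + i · x (there are 4 lines, with slopes 0, 1, ..., 3). Only the lines that attain the minimum somewhere contribute to roots; other lines are dominated. Here the surviving (envelope) indices are i = 3, i = 2, i = 1, i = 0.
Intersections between consecutive envelope lines give the roots: for adjacent envelope indices i < j the intersection is x = (a_i − a_j) / (j − i). Reading off the sorted break points: {-1, 0, 2}.
Verification: at each break x_0, at least two indices attain the minimum of min_i(a_i + i · x_0).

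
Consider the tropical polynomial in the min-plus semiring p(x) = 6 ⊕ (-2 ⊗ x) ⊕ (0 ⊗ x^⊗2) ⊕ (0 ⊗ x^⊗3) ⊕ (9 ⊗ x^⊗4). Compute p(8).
p(8) = 6

A tropical monomial a ⊗ x^⊗i evaluates to a + i · x. Evaluating each term at x = 8:
  Term 0 contributes 6 + 0 · 8 = 6
  Term 1 contributes -2 + 1 · 8 = 6
  Term 2 contributes 0 + 2 · 8 = 16
  Term 3 contributes 0 + 3 · 8 = 24
  Term 4 contributes 9 + 4 · 8 = 41
p(8) = ⊕ of these = min[6, 6, 16, 24, 41] = 6.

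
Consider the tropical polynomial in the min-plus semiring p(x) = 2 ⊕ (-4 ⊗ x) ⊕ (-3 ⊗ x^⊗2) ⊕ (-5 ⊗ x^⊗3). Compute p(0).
p(0) = -5

A tropical monomial a ⊗ x^⊗i evaluates to a + i · x. Evaluating each term at x = 0:
  Term 0 contributes 2 + 0 · 0 = 2
  Term 1 contributes -4 + 1 · 0 = -4
  Term 2 contributes -3 + 2 · 0 = -3
  Term 3 contributes -5 + 3 · 0 = -5
p(0) = ⊕ of these = min[2, -4, -3, -5] = -5.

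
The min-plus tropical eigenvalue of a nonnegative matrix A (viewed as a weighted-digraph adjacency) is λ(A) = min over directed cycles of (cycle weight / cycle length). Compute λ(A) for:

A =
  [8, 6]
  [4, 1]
λ(A) = 1

Enumerate directed cycles and compute their means (weight / length). Sample:
  cycle 0 → 0: weight = 8, length = 1, mean = 8/1 ≈ 8.000
  cycle 1 → 1: weight = 1, length = 1, mean = 1/1 ≈ 1.000
  cycle 0 → 1 → 0: weight = 10, length = 2, mean = 10/2 ≈ 5.000
  cycle 1 → 0 → 1: weight = 10, length = 2, mean = 10/2 ≈ 5.000
Minimum mean = 1.000, attained e.g. along the cycle 1 → 1 with weight 1 and length 1. So λ(A) = 1/1 = 1.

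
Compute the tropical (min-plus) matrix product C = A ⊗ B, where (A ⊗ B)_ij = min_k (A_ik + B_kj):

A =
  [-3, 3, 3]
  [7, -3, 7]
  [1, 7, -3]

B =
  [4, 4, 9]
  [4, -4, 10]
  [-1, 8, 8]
A ⊗ B =
  [1, -1, 6]
  [1, -7, 7]
  [-4, 3, 5]

Apply the min-plus product entry-by-entry:
  C[0][0] = min over k of (A[0][0] + B[0][0] = -3 + 4 = 1, A[0][1] + B[1][0] = 3 + 4 = 7, A[0][2] + B[2][0] = 3 + -1 = 2) = 1 (attained at k = 0)
  C[0][1] = min over k of (A[0][0] + B[0][1] = -3 + 4 = 1, A[0][1] + B[1][1] = 3 + -4 = -1, A[0][2] + B[2][1] = 3 + 8 = 11) = -1 (attained at k = 1)
  C[0][2] = min over k of (A[0][0] + B[0][2] = -3 + 9 = 6, A[0][1] + B[1][2] = 3 + 10 = 13, A[0][2] + B[2][2] = 3 + 8 = 11) = 6 (attained at k = 0)
  C[1][0] = min over k of (A[1][0] + B[0][0] = 7 + 4 = 11, A[1][1] + B[1][0] = -3 + 4 = 1, A[1][2] + B[2][0] = 7 + -1 = 6) = 1 (attained at k = 1)
  C[1][1] = min over k of (A[1][0] + B[0][1] = 7 + 4 = 11, A[1][1] + B[1][1] = -3 + -4 = -7, A[1][2] + B[2][1] = 7 + 8 = 15) = -7 (attained at k = 1)
  C[1][2] = min over k of (A[1][0] + B[0][2] = 7 + 9 = 16, A[1][1] + B[1][2] = -3 + 10 = 7, A[1][2] + B[2][2] = 7 + 8 = 15) = 7 (attained at k = 1)
  C[2][0] = min over k of (A[2][0] + B[0][0] = 1 + 4 = 5, A[2][1] + B[1][0] = 7 + 4 = 11, A[2][2] + B[2][0] = -3 + -1 = -4) = -4 (attained at k = 2)
  C[2][1] = min over k of (A[2][0] + B[0][1] = 1 + 4 = 5, A[2][1] + B[1][1] = 7 + -4 = 3, A[2][2] + B[2][1] = -3 + 8 = 5) = 3 (attained at k = 1)
  C[2][2] = min over k of (A[2][0] + B[0][2] = 1 + 9 = 10, A[2][1] + B[1][2] = 7 + 10 = 17, A[2][2] + B[2][2] = -3 + 8 = 5) = 5 (attained at k = 2)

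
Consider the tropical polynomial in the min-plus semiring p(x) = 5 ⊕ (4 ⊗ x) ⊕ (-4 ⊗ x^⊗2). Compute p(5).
p(5) = 5

A tropical monomial a ⊗ x^⊗i evaluates to a + i · x. Evaluating each term at x = 5:
  Term 0 contributes 5 + 0 · 5 = 5
  Term 1 contributes 4 + 1 · 5 = 9
  Term 2 contributes -4 + 2 · 5 = 6
p(5) = ⊕ of these = min[5, 9, 6] = 5.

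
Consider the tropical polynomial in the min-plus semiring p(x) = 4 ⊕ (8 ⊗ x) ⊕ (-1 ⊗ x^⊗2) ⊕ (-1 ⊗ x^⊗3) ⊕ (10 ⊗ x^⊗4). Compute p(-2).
p(-2) = -7

A tropical monomial a ⊗ x^⊗i evaluates to a + i · x. Evaluating each term at x = -2:
  Term 0 contributes 4 + 0 · -2 = 4
  Term 1 contributes 8 + 1 · -2 = 6
  Term 2 contributes -1 + 2 · -2 = -5
  Term 3 contributes -1 + 3 · -2 = -7
  Term 4 contributes 10 + 4 · -2 = 2
p(-2) = ⊕ of these = min[4, 6, -5, -7, 2] = -7.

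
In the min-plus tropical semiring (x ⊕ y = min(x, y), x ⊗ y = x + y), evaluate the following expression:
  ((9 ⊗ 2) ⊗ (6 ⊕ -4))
((9 ⊗ 2) ⊗ (6 ⊕ -4)) = 7

Expand innermost to outermost. Recall ⊕ takes the minimum of its arguments and ⊗ takes their sum. Working out the expression ((9 ⊗ 2) ⊗ (6 ⊕ -4)) gives 7.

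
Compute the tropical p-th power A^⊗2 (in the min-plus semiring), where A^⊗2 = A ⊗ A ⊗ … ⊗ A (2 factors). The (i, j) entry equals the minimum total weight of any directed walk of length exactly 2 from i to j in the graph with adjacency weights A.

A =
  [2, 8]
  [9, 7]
A^⊗2 =
  [4, 10]
  [11, 14]

Each entry (A^⊗2)_ij equals the minimum over all length-2 walks i = v_0 → v_1 → … → v_2 = j of Σ_t A[v_t][v_{t+1}]. For example, for (i, j) = (0, 1) we minimise over 2 possible intermediate vertex sequences; the minimum is 10, attained along the walk 0 → 0 → 1.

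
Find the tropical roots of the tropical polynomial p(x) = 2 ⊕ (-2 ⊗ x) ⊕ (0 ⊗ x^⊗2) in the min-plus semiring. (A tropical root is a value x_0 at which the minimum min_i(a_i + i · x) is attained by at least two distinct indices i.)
Roots: {-2, 4}

Each tropical root is a break point of the lower envelope of the lines y = a_i + i · x (there are 3 lines, with slopes 0, 1, ..., 2). Only the lines that attain the minimum somewhere contribute to roots; other lines are dominated. Here the surviving (envelope) indices are i = 2, i = 1, i = 0.
Intersections between consecutive envelope lines give the roots: for adjacent envelope indices i < j the intersection is x = (a_i − a_j) / (j − i). Reading off the sorted break points: {-2, 4}.
Verification: at each break x_0, at least two indices attain the minimum of min_i(a_i + i · x_0).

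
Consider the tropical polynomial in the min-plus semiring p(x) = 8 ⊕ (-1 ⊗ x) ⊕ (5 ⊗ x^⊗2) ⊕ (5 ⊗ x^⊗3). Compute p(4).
p(4) = 3

A tropical monomial a ⊗ x^⊗i evaluates to a + i · x. Evaluating each term at x = 4:
  Term 0 contributes 8 + 0 · 4 = 8
  Term 1 contributes -1 + 1 · 4 = 3
  Term 2 contributes 5 + 2 · 4 = 13
  Term 3 contributes 5 + 3 · 4 = 17
p(4) = ⊕ of these = min[8, 3, 13, 17] = 3.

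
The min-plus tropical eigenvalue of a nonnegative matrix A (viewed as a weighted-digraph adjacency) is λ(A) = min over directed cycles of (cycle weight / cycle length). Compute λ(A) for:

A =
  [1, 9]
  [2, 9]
λ(A) = 1

Enumerate directed cycles and compute their means (weight / length). Sample:
  cycle 0 → 0: weight = 1, length = 1, mean = 1/1 ≈ 1.000
  cycle 1 → 1: weight = 9, length = 1, mean = 9/1 ≈ 9.000
  cycle 0 → 1 → 0: weight = 11, length = 2, mean = 11/2 ≈ 5.500
  cycle 1 → 0 → 1: weight = 11, length = 2, mean = 11/2 ≈ 5.500
Minimum mean = 1.000, attained e.g. along the cycle 0 → 0 with weight 1 and length 1. So λ(A) = 1/1 = 1.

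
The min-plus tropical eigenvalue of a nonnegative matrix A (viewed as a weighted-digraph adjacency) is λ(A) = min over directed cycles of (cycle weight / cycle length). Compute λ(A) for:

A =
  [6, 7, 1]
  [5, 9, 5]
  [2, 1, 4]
λ(A) = 3/2

Enumerate directed cycles and compute their means (weight / length). Sample:
  cycle 0 → 0: weight = 6, length = 1, mean = 6/1 ≈ 6.000
  cycle 1 → 1: weight = 9, length = 1, mean = 9/1 ≈ 9.000
  cycle 2 → 2: weight = 4, length = 1, mean = 4/1 ≈ 4.000
  cycle 0 → 1 → 0: weight = 12, length = 2, mean = 12/2 ≈ 6.000
  cycle 0 → 2 → 0: weight = 3, length = 2, mean = 3/2 ≈ 1.500
  cycle 1 → 0 → 1: weight = 12, length = 2, mean = 12/2 ≈ 6.000
Minimum mean = 1.500, attained e.g. along the cycle 0 → 2 → 0 with weight 3 and length 2. So λ(A) = 3/2 = 3/2.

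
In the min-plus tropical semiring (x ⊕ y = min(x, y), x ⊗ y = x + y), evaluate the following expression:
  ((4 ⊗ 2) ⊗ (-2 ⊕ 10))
((4 ⊗ 2) ⊗ (-2 ⊕ 10)) = 4

Expand innermost to outermost. Recall ⊕ takes the minimum of its arguments and ⊗ takes their sum. Working out the expression ((4 ⊗ 2) ⊗ (-2 ⊕ 10)) gives 4.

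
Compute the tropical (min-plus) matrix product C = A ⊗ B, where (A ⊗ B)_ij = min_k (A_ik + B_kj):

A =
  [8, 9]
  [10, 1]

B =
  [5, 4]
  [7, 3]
A ⊗ B =
  [13, 12]
  [8, 4]

Apply the min-plus product entry-by-entry:
  C[0][0] = min over k of (A[0][0] + B[0][0] = 8 + 5 = 13, A[0][1] + B[1][0] = 9 + 7 = 16) = 13 (attained at k = 0)
  C[0][1] = min over k of (A[0][0] + B[0][1] = 8 + 4 = 12, A[0][1] + B[1][1] = 9 + 3 = 12) = 12 (attained at k = 0)
  C[1][0] = min over k of (A[1][0] + B[0][0] = 10 + 5 = 15, A[1][1] + B[1][0] = 1 + 7 = 8) = 8 (attained at k = 1)
  C[1][1] = min over k of (A[1][0] + B[0][1] = 10 + 4 = 14, A[1][1] + B[1][1] = 1 + 3 = 4) = 4 (attained at k = 1)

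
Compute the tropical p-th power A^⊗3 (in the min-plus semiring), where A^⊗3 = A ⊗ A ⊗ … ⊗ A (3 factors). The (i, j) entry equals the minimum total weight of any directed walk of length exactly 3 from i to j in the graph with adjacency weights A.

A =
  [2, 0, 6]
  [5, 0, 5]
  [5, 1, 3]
A^⊗3 =
  [5, 0, 5]
  [5, 0, 5]
  [6, 1, 6]

Each entry (A^⊗3)_ij equals the minimum over all length-3 walks i = v_0 → v_1 → … → v_3 = j of Σ_t A[v_t][v_{t+1}]. For example, for (i, j) = (0, 2) we minimise over 9 possible intermediate vertex sequences; the minimum is 5, attained along the walk 0 → 1 → 1 → 2.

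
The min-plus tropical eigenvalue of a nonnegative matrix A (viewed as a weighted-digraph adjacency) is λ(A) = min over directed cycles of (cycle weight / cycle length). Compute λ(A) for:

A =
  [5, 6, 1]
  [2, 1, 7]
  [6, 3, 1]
λ(A) = 1

Enumerate directed cycles and compute their means (weight / length). Sample:
  cycle 0 → 0: weight = 5, length = 1, mean = 5/1 ≈ 5.000
  cycle 1 → 1: weight = 1, length = 1, mean = 1/1 ≈ 1.000
  cycle 2 → 2: weight = 1, length = 1, mean = 1/1 ≈ 1.000
  cycle 0 → 1 → 0: weight = 8, length = 2, mean = 8/2 ≈ 4.000
  cycle 0 → 2 → 0: weight = 7, length = 2, mean = 7/2 ≈ 3.500
  cycle 1 → 0 → 1: weight = 8, length = 2, mean = 8/2 ≈ 4.000
Minimum mean = 1.000, attained e.g. along the cycle 1 → 1 with weight 1 and length 1. So λ(A) = 1/1 = 1.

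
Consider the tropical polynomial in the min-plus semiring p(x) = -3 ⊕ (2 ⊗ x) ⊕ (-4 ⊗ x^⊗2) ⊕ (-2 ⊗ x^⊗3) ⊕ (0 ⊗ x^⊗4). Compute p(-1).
p(-1) = -6

A tropical monomial a ⊗ x^⊗i evaluates to a + i · x. Evaluating each term at x = -1:
  Term 0 contributes -3 + 0 · -1 = -3
  Term 1 contributes 2 + 1 · -1 = 1
  Term 2 contributes -4 + 2 · -1 = -6
  Term 3 contributes -2 + 3 · -1 = -5
  Term 4 contributes 0 + 4 · -1 = -4
p(-1) = ⊕ of these = min[-3, 1, -6, -5, -4] = -6.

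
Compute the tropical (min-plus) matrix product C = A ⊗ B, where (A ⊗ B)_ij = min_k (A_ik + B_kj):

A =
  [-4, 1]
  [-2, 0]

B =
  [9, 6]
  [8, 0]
A ⊗ B =
  [5, 1]
  [7, 0]

Apply the min-plus product entry-by-entry:
  C[0][0] = min over k of (A[0][0] + B[0][0] = -4 + 9 = 5, A[0][1] + B[1][0] = 1 + 8 = 9) = 5 (attained at k = 0)
  C[0][1] = min over k of (A[0][0] + B[0][1] = -4 + 6 = 2, A[0][1] + B[1][1] = 1 + 0 = 1) = 1 (attained at k = 1)
  C[1][0] = min over k of (A[1][0] + B[0][0] = -2 + 9 = 7, A[1][1] + B[1][0] = 0 + 8 = 8) = 7 (attained at k = 0)
  C[1][1] = min over k of (A[1][0] + B[0][1] = -2 + 6 = 4, A[1][1] + B[1][1] = 0 + 0 = 0) = 0 (attained at k = 1)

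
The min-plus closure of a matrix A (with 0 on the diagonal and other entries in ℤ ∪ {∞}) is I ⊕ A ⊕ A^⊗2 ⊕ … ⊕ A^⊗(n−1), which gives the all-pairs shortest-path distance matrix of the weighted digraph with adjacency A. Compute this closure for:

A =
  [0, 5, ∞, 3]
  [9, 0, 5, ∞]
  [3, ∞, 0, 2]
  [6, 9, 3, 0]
Closure =
  [0, 5, 6, 3]
  [8, 0, 5, 7]
  [3, 8, 0, 2]
  [6, 9, 3, 0]

This is the Floyd-Warshall all-pairs shortest-path computation. For each intermediate vertex k = 0, 1, …, 3, update dist[i][j] ← min(dist[i][j], dist[i][k] + dist[k][j]). The final matrix gives, for each (i, j), the minimum total weight of any directed path from i to j (possibly empty when i = j).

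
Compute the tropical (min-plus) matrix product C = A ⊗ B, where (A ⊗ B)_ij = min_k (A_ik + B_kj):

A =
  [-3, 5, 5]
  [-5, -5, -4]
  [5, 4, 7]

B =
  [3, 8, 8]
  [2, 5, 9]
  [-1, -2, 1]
A ⊗ B =
  [0, 3, 5]
  [-5, -6, -3]
  [6, 5, 8]

Apply the min-plus product entry-by-entry:
  C[0][0] = min over k of (A[0][0] + B[0][0] = -3 + 3 = 0, A[0][1] + B[1][0] = 5 + 2 = 7, A[0][2] + B[2][0] = 5 + -1 = 4) = 0 (attained at k = 0)
  C[0][1] = min over k of (A[0][0] + B[0][1] = -3 + 8 = 5, A[0][1] + B[1][1] = 5 + 5 = 10, A[0][2] + B[2][1] = 5 + -2 = 3) = 3 (attained at k = 2)
  C[0][2] = min over k of (A[0][0] + B[0][2] = -3 + 8 = 5, A[0][1] + B[1][2] = 5 + 9 = 14, A[0][2] + B[2][2] = 5 + 1 = 6) = 5 (attained at k = 0)
  C[1][0] = min over k of (A[1][0] + B[0][0] = -5 + 3 = -2, A[1][1] + B[1][0] = -5 + 2 = -3, A[1][2] + B[2][0] = -4 + -1 = -5) = -5 (attained at k = 2)
  C[1][1] = min over k of (A[1][0] + B[0][1] = -5 + 8 = 3, A[1][1] + B[1][1] = -5 + 5 = 0, A[1][2] + B[2][1] = -4 + -2 = -6) = -6 (attained at k = 2)
  C[1][2] = min over k of (A[1][0] + B[0][2] = -5 + 8 = 3, A[1][1] + B[1][2] = -5 + 9 = 4, A[1][2] + B[2][2] = -4 + 1 = -3) = -3 (attained at k = 2)
  C[2][0] = min over k of (A[2][0] + B[0][0] = 5 + 3 = 8, A[2][1] + B[1][0] = 4 + 2 = 6, A[2][2] + B[2][0] = 7 + -1 = 6) = 6 (attained at k = 1)
  C[2][1] = min over k of (A[2][0] + B[0][1] = 5 + 8 = 13, A[2][1] + B[1][1] = 4 + 5 = 9, A[2][2] + B[2][1] = 7 + -2 = 5) = 5 (attained at k = 2)
  C[2][2] = min over k of (A[2][0] + B[0][2] = 5 + 8 = 13, A[2][1] + B[1][2] = 4 + 9 = 13, A[2][2] + B[2][2] = 7 + 1 = 8) = 8 (attained at k = 2)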